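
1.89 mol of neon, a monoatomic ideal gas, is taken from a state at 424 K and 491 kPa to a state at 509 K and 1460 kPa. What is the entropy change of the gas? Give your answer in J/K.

ΔS = -9.95 J/K

ΔS = nC_p ln(T₂/T₁) − nR ln(P₂/P₁), with C_p = 5R/2 = 20.79 J mol⁻¹ K⁻¹ for a monoatomic ideal gas.
ΔS = 1.89 × [20.79 × ln(509/424) − 8.314 × ln(1460/491)] = -9.95 J/K.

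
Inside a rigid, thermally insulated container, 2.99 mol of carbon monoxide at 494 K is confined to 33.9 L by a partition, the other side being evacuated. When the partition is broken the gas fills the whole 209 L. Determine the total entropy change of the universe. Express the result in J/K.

ΔS_universe = 45.2 J/K

For an ideal gas in free expansion Q = 0 and W = 0, so T is unchanged.
Entropy is a state function; using a reversible isothermal path, ΔS_gas = nR ln(V₂/V₁) = 2.99 × 8.314 × ln(209/33.9) = 45.2 J/K.
The insulated surroundings exchange no heat, so ΔS_surr = 0 and ΔS_universe = ΔS_gas.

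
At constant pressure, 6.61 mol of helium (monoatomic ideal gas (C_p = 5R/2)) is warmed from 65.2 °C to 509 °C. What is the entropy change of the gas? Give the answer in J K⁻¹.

ΔS = 115 J/K

In kelvin: T₁ = 338.35 K, T₂ = 782.15 K. At constant pressure, ΔS = nC_p ln(T₂/T₁) with C_p = 5R/2 = 20.79 J mol⁻¹ K⁻¹.
ΔS = 6.61 × 20.79 × ln(782.15/338.35) = 115 J/K.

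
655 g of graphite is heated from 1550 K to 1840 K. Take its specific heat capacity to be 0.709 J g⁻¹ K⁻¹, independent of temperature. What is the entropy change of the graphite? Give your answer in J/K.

ΔS = 79.6 J/K

ΔS = ∫dQ_rev/T = m c ln(T₂/T₁) = 655 × 0.709 × ln(1840/1550) = 79.6 J/K.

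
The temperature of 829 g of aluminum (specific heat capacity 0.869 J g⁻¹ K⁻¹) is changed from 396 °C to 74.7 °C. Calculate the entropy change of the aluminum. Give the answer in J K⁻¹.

In kelvin: T₁ = 669.15 K, T₂ = 347.85 K. ΔS = ∫dQ_rev/T = m c ln(T₂/T₁) = 829 × 0.869 × ln(347.85/669.15) = -471 J/K.

ΔS = -471 J/K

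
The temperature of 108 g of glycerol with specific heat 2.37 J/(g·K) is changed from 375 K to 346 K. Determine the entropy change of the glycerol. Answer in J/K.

ΔS = ∫dQ_rev/T = m c ln(T₂/T₁) = 108 × 2.37 × ln(346/375) = -20.6 J/K.

ΔS = -20.6 J/K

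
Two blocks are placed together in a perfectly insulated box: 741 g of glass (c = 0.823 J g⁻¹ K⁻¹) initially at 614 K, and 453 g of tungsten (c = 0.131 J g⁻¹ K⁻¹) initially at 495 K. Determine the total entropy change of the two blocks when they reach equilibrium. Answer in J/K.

ΔS_total = 1.18 J/K

Energy balance: T_f = (m₁c₁T₁ + m₂c₂T₂)/(m₁c₁ + m₂c₂) = 603.45 K.
ΔS₁ = m₁c₁ ln(T_f/T₁) = 609.843 × ln(603.45/614) = -10.573 J/K.
ΔS₂ = m₂c₂ ln(T_f/T₂) = 59.343 × ln(603.45/495) = 11.756 J/K.
ΔS_total = -10.573 + 11.756 = 1.18 J/K.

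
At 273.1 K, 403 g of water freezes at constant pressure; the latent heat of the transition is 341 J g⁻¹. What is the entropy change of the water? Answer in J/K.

Heat released by the substance: Q = −mL = −403 × 341 = −137423 J.
At constant T, ΔS = Q_rev/T = −137423 / 273.1 = -503 J/K.

ΔS = -503 J/K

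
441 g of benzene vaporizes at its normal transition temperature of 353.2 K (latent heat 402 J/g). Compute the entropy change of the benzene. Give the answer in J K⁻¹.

ΔS = 502 J/K

Heat absorbed by the substance: Q = mL = 441 × 402 = 177282 J.
At constant T, ΔS = Q_rev/T = 177282 / 353.2 = 502 J/K.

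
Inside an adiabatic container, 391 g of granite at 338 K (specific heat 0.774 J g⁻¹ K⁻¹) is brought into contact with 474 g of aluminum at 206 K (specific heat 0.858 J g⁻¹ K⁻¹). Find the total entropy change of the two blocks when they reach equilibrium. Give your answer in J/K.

ΔS_total = 21.6 J/K

Energy balance: T_f = (m₁c₁T₁ + m₂c₂T₂)/(m₁c₁ + m₂c₂) = 262.32 K.
ΔS₁ = m₁c₁ ln(T_f/T₁) = 302.634 × ln(262.32/338) = -76.71 J/K.
ΔS₂ = m₂c₂ ln(T_f/T₂) = 406.692 × ln(262.32/206) = 98.29 J/K.
ΔS_total = -76.71 + 98.29 = 21.6 J/K.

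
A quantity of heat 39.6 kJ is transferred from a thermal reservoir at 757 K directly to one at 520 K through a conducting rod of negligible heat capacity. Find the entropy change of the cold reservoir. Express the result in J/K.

ΔS_cold = 76.2 J/K

The cold reservoir gains heat Q, so ΔS_cold = +Q/T_C = 39600/520 = 76.2 J/K.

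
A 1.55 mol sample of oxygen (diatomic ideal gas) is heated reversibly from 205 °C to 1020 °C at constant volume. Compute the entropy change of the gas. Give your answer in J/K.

ΔS = 32.1 J/K

In kelvin: T₁ = 478.15 K, T₂ = 1293.15 K. At constant volume, ΔS = nC_V ln(T₂/T₁) with C_V = 5R/2 = 20.79 J mol⁻¹ K⁻¹.
ΔS = 1.55 × 20.79 × ln(1293.15/478.15) = 32.1 J/K.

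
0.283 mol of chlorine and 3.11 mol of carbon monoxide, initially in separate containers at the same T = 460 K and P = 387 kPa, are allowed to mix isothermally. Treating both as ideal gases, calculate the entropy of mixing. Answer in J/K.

Mole fractions: x_A = 0.283/3.39 = 0.0834, x_B = 0.917.
ΔS_mix = −R(n_A ln x_A + n_B ln x_B) = −8.314 × (0.283 ln 0.0834 + 3.11 ln 0.917) = 8.1 J/K.

ΔS_mix = 8.1 J/K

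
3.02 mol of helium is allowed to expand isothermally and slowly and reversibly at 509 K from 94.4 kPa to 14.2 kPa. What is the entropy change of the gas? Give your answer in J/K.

ΔS_gas = 47.6 J/K

For an isothermal ideal gas ΔS_gas = nR ln(P₁/P₂) = 3.02 × 8.314 × ln(94.4/14.2) = 47.6 J/K.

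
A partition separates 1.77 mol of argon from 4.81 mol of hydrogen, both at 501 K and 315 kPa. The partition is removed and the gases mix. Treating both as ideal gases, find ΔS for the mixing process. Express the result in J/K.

ΔS_mix = 31.9 J/K

Mole fractions: x_A = 1.77/6.58 = 0.269, x_B = 0.731.
ΔS_mix = −R(n_A ln x_A + n_B ln x_B) = −8.314 × (1.77 ln 0.269 + 4.81 ln 0.731) = 31.9 J/K.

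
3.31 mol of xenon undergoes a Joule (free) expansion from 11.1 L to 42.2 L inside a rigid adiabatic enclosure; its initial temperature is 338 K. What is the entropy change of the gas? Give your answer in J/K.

For an ideal gas in free expansion Q = 0 and W = 0, so T is unchanged.
Entropy is a state function; using a reversible isothermal path, ΔS_gas = nR ln(V₂/V₁) = 3.31 × 8.314 × ln(42.2/11.1) = 36.8 J/K.

ΔS_gas = 36.8 J/K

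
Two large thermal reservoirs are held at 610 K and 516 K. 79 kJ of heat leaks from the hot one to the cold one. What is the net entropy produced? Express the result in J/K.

ΔS_hot = −Q/T_H = −79000/610 = -129.5 J/K and ΔS_cold = +Q/T_C = 79000/516 = 153.1 J/K.
ΔS_total = -129.5 + 153.1 = 23.6 J/K, positive as the second law requires.

ΔS_total = 23.6 J/K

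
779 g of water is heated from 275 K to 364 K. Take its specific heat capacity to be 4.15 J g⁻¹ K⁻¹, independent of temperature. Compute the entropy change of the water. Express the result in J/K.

ΔS = ∫dQ_rev/T = m c ln(T₂/T₁) = 779 × 4.15 × ln(364/275) = 906 J/K.

ΔS = 906 J/K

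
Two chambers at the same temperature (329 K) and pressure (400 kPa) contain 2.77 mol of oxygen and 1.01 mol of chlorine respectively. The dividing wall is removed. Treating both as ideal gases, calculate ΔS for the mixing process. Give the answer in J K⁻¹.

ΔS_mix = 18.2 J/K

Mole fractions: x_A = 2.77/3.78 = 0.733, x_B = 0.267.
ΔS_mix = −R(n_A ln x_A + n_B ln x_B) = −8.314 × (2.77 ln 0.733 + 1.01 ln 0.267) = 18.2 J/K.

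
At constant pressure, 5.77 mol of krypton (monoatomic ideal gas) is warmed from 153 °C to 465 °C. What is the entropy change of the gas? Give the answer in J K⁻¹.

ΔS = 65.9 J/K

In kelvin: T₁ = 426.15 K, T₂ = 738.15 K. At constant pressure, ΔS = nC_p ln(T₂/T₁) with C_p = 5R/2 = 20.79 J mol⁻¹ K⁻¹.
ΔS = 5.77 × 20.79 × ln(738.15/426.15) = 65.9 J/K.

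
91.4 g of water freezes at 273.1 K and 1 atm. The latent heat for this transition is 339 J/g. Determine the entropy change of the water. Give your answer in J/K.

ΔS = -113 J/K

Heat released by the substance: Q = −mL = −91.4 × 339 = −30984.6 J.
At constant T, ΔS = Q_rev/T = −30984.6 / 273.1 = -113 J/K.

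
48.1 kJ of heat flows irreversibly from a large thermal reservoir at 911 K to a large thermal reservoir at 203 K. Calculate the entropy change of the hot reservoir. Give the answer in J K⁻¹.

The hot reservoir loses heat Q, so ΔS_hot = −Q/T_H = −48100/911 = -52.8 J/K.

ΔS_hot = -52.8 J/K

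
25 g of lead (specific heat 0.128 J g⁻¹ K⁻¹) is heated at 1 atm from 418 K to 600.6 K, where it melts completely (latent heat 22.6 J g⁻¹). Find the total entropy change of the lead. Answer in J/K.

ΔS = 2.1 J/K

Warming step: ΔS₁ = m c ln(T_tr/T_i) = 25 × 0.128 × ln(600.6/418) = 1.16 J/K.
Phase change: ΔS₂ = +mL/T_tr = 25 × 22.6 / 600.6 = 0.9407 J/K.
ΔS_total = (1.16) + (0.9407) = 2.1 J/K.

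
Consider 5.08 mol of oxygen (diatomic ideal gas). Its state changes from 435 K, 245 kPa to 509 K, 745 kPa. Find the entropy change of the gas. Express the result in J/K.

ΔS = nC_p ln(T₂/T₁) − nR ln(P₂/P₁), with C_p = 7R/2 = 29.1 J mol⁻¹ K⁻¹ for a diatomic ideal gas.
ΔS = 5.08 × [29.1 × ln(509/435) − 8.314 × ln(745/245)] = -23.7 J/K.

ΔS = -23.7 J/K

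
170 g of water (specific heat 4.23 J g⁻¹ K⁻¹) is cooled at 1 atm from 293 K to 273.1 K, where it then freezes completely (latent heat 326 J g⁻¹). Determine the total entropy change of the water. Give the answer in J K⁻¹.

ΔS = -254 J/K

Cooling step: ΔS₁ = m c ln(T_tr/T_i) = 170 × 4.23 × ln(273.1/293) = -50.578 J/K.
Phase change: ΔS₂ = −mL/T_tr = −170 × 326 / 273.1 = -202.93 J/K.
ΔS_total = (-50.578) + (-202.93) = -254 J/K.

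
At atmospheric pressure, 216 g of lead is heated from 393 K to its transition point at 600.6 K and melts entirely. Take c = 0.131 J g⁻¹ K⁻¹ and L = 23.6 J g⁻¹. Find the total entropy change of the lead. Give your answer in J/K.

Warming step: ΔS₁ = m c ln(T_tr/T_i) = 216 × 0.131 × ln(600.6/393) = 12 J/K.
Phase change: ΔS₂ = +mL/T_tr = 216 × 23.6 / 600.6 = 8.488 J/K.
ΔS_total = (12) + (8.488) = 20.5 J/K.

ΔS = 20.5 J/K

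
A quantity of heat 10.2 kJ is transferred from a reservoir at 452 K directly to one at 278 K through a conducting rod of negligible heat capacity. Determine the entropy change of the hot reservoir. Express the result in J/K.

ΔS_hot = -22.6 J/K

The hot reservoir loses heat Q, so ΔS_hot = −Q/T_H = −10200/452 = -22.6 J/K.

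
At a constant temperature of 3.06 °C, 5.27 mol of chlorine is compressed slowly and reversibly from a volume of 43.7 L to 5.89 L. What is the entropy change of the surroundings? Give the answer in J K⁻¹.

For an isothermal ideal gas ΔS_gas = nR ln(V₂/V₁) = 5.27 × 8.314 × ln(5.89/43.7) = -87.8 J/K.
The process is reversible, so ΔS_surr = −ΔS_gas = 87.8 J/K and ΔS_universe = 0.

ΔS_surr = 87.8 J/K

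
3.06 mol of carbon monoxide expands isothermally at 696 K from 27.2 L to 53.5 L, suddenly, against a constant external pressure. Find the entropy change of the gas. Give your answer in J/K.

ΔS_gas = 17.2 J/K

Entropy is a state function, so ΔS_gas depends only on the end states.
For an isothermal ideal gas ΔS_gas = nR ln(V₂/V₁) = 3.06 × 8.314 × ln(53.5/27.2) = 17.2 J/K.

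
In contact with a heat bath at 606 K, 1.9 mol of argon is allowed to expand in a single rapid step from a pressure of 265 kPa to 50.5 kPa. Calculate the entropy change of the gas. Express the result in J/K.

Entropy is a state function, so ΔS_gas depends only on the end states.
For an isothermal ideal gas ΔS_gas = nR ln(P₁/P₂) = 1.9 × 8.314 × ln(265/50.5) = 26.2 J/K.

ΔS_gas = 26.2 J/K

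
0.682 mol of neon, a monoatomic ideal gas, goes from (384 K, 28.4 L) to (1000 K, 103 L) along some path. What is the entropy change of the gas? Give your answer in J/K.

ΔS = 15.4 J/K

Entropy is a state function: ΔS = nC_V ln(T₂/T₁) + nR ln(V₂/V₁), with C_V = 3R/2 = 12.47 J mol⁻¹ K⁻¹ for a monoatomic ideal gas.
ΔS = 0.682 × [12.47 × ln(1000/384) + 8.314 × ln(103/28.4)] = 15.4 J/K.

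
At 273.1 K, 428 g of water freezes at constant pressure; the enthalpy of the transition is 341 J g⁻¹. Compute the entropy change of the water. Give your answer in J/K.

Heat released by the substance: Q = −mL = −428 × 341 = −145948 J.
At constant T, ΔS = Q_rev/T = −145948 / 273.1 = -534 J/K.

ΔS = -534 J/K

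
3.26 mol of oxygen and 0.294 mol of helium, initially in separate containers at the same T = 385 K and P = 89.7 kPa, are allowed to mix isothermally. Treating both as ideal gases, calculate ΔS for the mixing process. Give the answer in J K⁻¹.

Mole fractions: x_A = 3.26/3.55 = 0.917, x_B = 0.0827.
ΔS_mix = −R(n_A ln x_A + n_B ln x_B) = −8.314 × (3.26 ln 0.917 + 0.294 ln 0.0827) = 8.43 J/K.

ΔS_mix = 8.43 J/K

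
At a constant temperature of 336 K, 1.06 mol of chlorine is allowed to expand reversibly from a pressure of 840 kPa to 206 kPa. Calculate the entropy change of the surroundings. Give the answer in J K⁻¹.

For an isothermal ideal gas ΔS_gas = nR ln(P₁/P₂) = 1.06 × 8.314 × ln(840/206) = 12.4 J/K.
The process is reversible, so ΔS_surr = −ΔS_gas = -12.4 J/K and ΔS_universe = 0.

ΔS_surr = -12.4 J/K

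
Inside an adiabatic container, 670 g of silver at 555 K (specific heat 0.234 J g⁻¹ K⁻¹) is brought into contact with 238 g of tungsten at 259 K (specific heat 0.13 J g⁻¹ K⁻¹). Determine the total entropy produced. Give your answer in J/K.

Energy balance: T_f = (m₁c₁T₁ + m₂c₂T₂)/(m₁c₁ + m₂c₂) = 506.21 K.
ΔS₁ = m₁c₁ ln(T_f/T₁) = 156.78 × ln(506.21/555) = -14.425 J/K.
ΔS₂ = m₂c₂ ln(T_f/T₂) = 30.94 × ln(506.21/259) = 20.734 J/K.
ΔS_total = -14.425 + 20.734 = 6.31 J/K.

ΔS_total = 6.31 J/K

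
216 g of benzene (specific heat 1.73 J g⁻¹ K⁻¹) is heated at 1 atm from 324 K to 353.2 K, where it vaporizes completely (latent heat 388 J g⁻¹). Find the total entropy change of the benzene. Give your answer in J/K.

Warming step: ΔS₁ = m c ln(T_tr/T_i) = 216 × 1.73 × ln(353.2/324) = 32.25 J/K.
Phase change: ΔS₂ = +mL/T_tr = 216 × 388 / 353.2 = 237.3 J/K.
ΔS_total = (32.25) + (237.3) = 270 J/K.

ΔS = 270 J/K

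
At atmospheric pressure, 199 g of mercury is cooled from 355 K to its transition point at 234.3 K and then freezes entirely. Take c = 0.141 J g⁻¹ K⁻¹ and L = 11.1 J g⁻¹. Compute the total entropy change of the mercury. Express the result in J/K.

Cooling step: ΔS₁ = m c ln(T_tr/T_i) = 199 × 0.141 × ln(234.3/355) = -11.66 J/K.
Phase change: ΔS₂ = −mL/T_tr = −199 × 11.1 / 234.3 = -9.428 J/K.
ΔS_total = (-11.66) + (-9.428) = -21.1 J/K.

ΔS = -21.1 J/K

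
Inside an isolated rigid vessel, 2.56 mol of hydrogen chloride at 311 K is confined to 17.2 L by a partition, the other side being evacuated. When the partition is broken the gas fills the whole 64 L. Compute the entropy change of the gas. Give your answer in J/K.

ΔS_gas = 28 J/K

For an ideal gas in free expansion Q = 0 and W = 0, so T is unchanged.
Entropy is a state function; using a reversible isothermal path, ΔS_gas = nR ln(V₂/V₁) = 2.56 × 8.314 × ln(64/17.2) = 28 J/K.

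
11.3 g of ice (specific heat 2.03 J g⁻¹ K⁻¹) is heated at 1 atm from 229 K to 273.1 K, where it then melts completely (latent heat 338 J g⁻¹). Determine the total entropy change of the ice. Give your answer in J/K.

ΔS = 18 J/K

Warming step: ΔS₁ = m c ln(T_tr/T_i) = 11.3 × 2.03 × ln(273.1/229) = 4.04 J/K.
Phase change: ΔS₂ = +mL/T_tr = 11.3 × 338 / 273.1 = 13.99 J/K.
ΔS_total = (4.04) + (13.99) = 18 J/K.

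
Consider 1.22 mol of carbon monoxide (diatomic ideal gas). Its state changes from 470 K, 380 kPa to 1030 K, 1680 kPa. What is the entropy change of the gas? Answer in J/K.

ΔS = nC_p ln(T₂/T₁) − nR ln(P₂/P₁), with C_p = 7R/2 = 29.1 J mol⁻¹ K⁻¹ for a diatomic ideal gas.
ΔS = 1.22 × [29.1 × ln(1030/470) − 8.314 × ln(1680/380)] = 12.8 J/K.

ΔS = 12.8 J/K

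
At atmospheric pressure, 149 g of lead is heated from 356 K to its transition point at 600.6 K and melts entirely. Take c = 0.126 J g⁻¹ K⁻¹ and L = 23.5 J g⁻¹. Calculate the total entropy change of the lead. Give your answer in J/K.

ΔS = 15.6 J/K

Warming step: ΔS₁ = m c ln(T_tr/T_i) = 149 × 0.126 × ln(600.6/356) = 9.819 J/K.
Phase change: ΔS₂ = +mL/T_tr = 149 × 23.5 / 600.6 = 5.83 J/K.
ΔS_total = (9.819) + (5.83) = 15.6 J/K.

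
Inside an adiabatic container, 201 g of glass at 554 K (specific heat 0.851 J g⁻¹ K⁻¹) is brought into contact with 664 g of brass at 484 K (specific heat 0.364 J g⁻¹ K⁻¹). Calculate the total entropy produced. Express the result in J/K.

ΔS_total = 0.92 J/K

Energy balance: T_f = (m₁c₁T₁ + m₂c₂T₂)/(m₁c₁ + m₂c₂) = 513.01 K.
ΔS₁ = m₁c₁ ln(T_f/T₁) = 171.051 × ln(513.01/554) = -13.15 J/K.
ΔS₂ = m₂c₂ ln(T_f/T₂) = 241.696 × ln(513.01/484) = 14.07 J/K.
ΔS_total = -13.15 + 14.07 = 0.92 J/K.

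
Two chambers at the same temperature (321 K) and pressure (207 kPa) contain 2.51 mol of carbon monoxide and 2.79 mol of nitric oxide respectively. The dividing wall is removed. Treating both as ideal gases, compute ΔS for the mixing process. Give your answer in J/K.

ΔS_mix = 30.5 J/K

Mole fractions: x_A = 2.51/5.3 = 0.474, x_B = 0.526.
ΔS_mix = −R(n_A ln x_A + n_B ln x_B) = −8.314 × (2.51 ln 0.474 + 2.79 ln 0.526) = 30.5 J/K.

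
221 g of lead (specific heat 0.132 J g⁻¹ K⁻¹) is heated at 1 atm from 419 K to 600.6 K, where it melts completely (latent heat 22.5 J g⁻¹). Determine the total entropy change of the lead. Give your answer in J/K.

ΔS = 18.8 J/K

Warming step: ΔS₁ = m c ln(T_tr/T_i) = 221 × 0.132 × ln(600.6/419) = 10.5 J/K.
Phase change: ΔS₂ = +mL/T_tr = 221 × 22.5 / 600.6 = 8.279 J/K.
ΔS_total = (10.5) + (8.279) = 18.8 J/K.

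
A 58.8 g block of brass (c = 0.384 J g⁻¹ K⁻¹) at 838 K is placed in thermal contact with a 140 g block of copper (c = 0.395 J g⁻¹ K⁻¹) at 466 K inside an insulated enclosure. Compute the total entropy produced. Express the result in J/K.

Energy balance: T_f = (m₁c₁T₁ + m₂c₂T₂)/(m₁c₁ + m₂c₂) = 573.85 K.
ΔS₁ = m₁c₁ ln(T_f/T₁) = 22.5792 × ln(573.85/838) = -8.55 J/K.
ΔS₂ = m₂c₂ ln(T_f/T₂) = 55.3 × ln(573.85/466) = 11.51 J/K.
ΔS_total = -8.55 + 11.51 = 2.96 J/K.

ΔS_total = 2.96 J/K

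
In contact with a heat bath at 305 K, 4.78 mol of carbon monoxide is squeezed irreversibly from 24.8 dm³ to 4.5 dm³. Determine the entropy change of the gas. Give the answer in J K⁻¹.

Entropy is a state function, so ΔS_gas depends only on the end states.
For an isothermal ideal gas ΔS_gas = nR ln(V₂/V₁) = 4.78 × 8.314 × ln(4.5/24.8) = -67.8 J/K.

ΔS_gas = -67.8 J/K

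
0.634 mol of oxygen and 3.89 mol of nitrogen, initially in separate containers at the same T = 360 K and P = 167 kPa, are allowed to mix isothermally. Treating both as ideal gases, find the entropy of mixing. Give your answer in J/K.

Mole fractions: x_A = 0.634/4.52 = 0.14, x_B = 0.86.
ΔS_mix = −R(n_A ln x_A + n_B ln x_B) = −8.314 × (0.634 ln 0.14 + 3.89 ln 0.86) = 15.2 J/K.

ΔS_mix = 15.2 J/K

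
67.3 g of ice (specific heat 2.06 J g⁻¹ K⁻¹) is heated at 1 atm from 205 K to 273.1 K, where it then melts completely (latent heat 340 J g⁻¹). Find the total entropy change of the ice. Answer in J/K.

ΔS = 124 J/K

Warming step: ΔS₁ = m c ln(T_tr/T_i) = 67.3 × 2.06 × ln(273.1/205) = 39.77 J/K.
Phase change: ΔS₂ = +mL/T_tr = 67.3 × 340 / 273.1 = 83.79 J/K.
ΔS_total = (39.77) + (83.79) = 124 J/K.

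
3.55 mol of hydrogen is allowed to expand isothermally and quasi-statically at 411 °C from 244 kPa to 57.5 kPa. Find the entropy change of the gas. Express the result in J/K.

ΔS_gas = 42.7 J/K

For an isothermal ideal gas ΔS_gas = nR ln(P₁/P₂) = 3.55 × 8.314 × ln(244/57.5) = 42.7 J/K.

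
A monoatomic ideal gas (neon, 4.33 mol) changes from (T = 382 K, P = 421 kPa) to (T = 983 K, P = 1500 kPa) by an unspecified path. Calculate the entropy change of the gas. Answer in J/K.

ΔS = nC_p ln(T₂/T₁) − nR ln(P₂/P₁), with C_p = 5R/2 = 20.79 J mol⁻¹ K⁻¹ for a monoatomic ideal gas.
ΔS = 4.33 × [20.79 × ln(983/382) − 8.314 × ln(1500/421)] = 39.3 J/K.

ΔS = 39.3 J/K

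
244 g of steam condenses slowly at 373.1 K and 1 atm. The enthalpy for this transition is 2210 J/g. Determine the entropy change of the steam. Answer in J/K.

Heat released by the substance: Q = −mL = −244 × 2210 = −539240 J.
At constant T, ΔS = Q_rev/T = −539240 / 373.1 = -1450 J/K.

ΔS = -1450 J/K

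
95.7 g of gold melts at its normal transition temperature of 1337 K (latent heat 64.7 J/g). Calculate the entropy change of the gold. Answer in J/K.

Heat absorbed by the substance: Q = mL = 95.7 × 64.7 = 6191.79 J.
At constant T, ΔS = Q_rev/T = 6191.79 / 1337 = 4.63 J/K.

ΔS = 4.63 J/K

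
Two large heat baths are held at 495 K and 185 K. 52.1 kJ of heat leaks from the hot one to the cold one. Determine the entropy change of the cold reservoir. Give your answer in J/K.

The cold reservoir gains heat Q, so ΔS_cold = +Q/T_C = 52100/185 = 282 J/K.

ΔS_cold = 282 J/K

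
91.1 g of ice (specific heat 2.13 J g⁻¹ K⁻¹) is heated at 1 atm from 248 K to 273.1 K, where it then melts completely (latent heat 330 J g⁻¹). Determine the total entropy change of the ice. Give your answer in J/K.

Warming step: ΔS₁ = m c ln(T_tr/T_i) = 91.1 × 2.13 × ln(273.1/248) = 18.71 J/K.
Phase change: ΔS₂ = +mL/T_tr = 91.1 × 330 / 273.1 = 110.1 J/K.
ΔS_total = (18.71) + (110.1) = 129 J/K.

ΔS = 129 J/K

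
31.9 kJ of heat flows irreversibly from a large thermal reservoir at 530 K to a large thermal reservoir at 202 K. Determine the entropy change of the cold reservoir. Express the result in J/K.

ΔS_cold = 158 J/K

The cold reservoir gains heat Q, so ΔS_cold = +Q/T_C = 31900/202 = 158 J/K.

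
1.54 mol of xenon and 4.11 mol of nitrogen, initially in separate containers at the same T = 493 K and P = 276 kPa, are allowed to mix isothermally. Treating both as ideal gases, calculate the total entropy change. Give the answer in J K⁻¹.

Mole fractions: x_A = 1.54/5.65 = 0.273, x_B = 0.727.
ΔS_mix = −R(n_A ln x_A + n_B ln x_B) = −8.314 × (1.54 ln 0.273 + 4.11 ln 0.727) = 27.5 J/K.

ΔS_mix = 27.5 J/K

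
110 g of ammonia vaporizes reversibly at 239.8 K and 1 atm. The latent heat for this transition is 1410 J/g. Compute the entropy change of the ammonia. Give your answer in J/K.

Heat absorbed by the substance: Q = mL = 110 × 1410 = 155100 J.
At constant T, ΔS = Q_rev/T = 155100 / 239.8 = 647 J/K.

ΔS = 647 J/K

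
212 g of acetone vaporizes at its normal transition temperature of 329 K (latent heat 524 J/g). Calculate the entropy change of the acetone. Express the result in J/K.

ΔS = 338 J/K

Heat absorbed by the substance: Q = mL = 212 × 524 = 111088 J.
At constant T, ΔS = Q_rev/T = 111088 / 329 = 338 J/K.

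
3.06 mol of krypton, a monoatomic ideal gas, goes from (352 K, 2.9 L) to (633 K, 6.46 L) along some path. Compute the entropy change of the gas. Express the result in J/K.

Entropy is a state function: ΔS = nC_V ln(T₂/T₁) + nR ln(V₂/V₁), with C_V = 3R/2 = 12.47 J mol⁻¹ K⁻¹ for a monoatomic ideal gas.
ΔS = 3.06 × [12.47 × ln(633/352) + 8.314 × ln(6.46/2.9)] = 42.8 J/K.

ΔS = 42.8 J/K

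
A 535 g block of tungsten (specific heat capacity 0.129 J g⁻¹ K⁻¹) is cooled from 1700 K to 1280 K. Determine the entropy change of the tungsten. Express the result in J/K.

ΔS = ∫dQ_rev/T = m c ln(T₂/T₁) = 535 × 0.129 × ln(1280/1700) = -19.6 J/K.

ΔS = -19.6 J/K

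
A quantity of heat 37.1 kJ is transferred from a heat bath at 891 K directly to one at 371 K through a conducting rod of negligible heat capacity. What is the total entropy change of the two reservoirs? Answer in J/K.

ΔS_total = 58.4 J/K

ΔS_hot = −Q/T_H = −37100/891 = -41.64 J/K and ΔS_cold = +Q/T_C = 37100/371 = 100 J/K.
ΔS_total = -41.64 + 100 = 58.4 J/K, positive as the second law requires.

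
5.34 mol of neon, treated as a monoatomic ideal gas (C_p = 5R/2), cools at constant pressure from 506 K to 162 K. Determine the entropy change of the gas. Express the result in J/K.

At constant pressure, ΔS = nC_p ln(T₂/T₁) with C_p = 5R/2 = 20.79 J mol⁻¹ K⁻¹.
ΔS = 5.34 × 20.79 × ln(162/506) = -126 J/K.

ΔS = -126 J/K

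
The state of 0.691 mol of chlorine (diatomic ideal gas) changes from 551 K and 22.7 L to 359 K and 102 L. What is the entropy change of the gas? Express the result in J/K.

ΔS = 2.48 J/K

Entropy is a state function: ΔS = nC_V ln(T₂/T₁) + nR ln(V₂/V₁), with C_V = 5R/2 = 20.79 J mol⁻¹ K⁻¹ for a diatomic ideal gas.
ΔS = 0.691 × [20.79 × ln(359/551) + 8.314 × ln(102/22.7)] = 2.48 J/K.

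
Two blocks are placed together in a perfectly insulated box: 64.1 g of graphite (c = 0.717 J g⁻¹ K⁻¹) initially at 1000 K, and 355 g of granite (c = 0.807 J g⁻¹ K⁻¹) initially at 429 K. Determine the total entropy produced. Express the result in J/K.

ΔS_total = 17.3 J/K

Energy balance: T_f = (m₁c₁T₁ + m₂c₂T₂)/(m₁c₁ + m₂c₂) = 507.94 K.
ΔS₁ = m₁c₁ ln(T_f/T₁) = 45.9597 × ln(507.94/1000) = -31.13 J/K.
ΔS₂ = m₂c₂ ln(T_f/T₂) = 286.485 × ln(507.94/429) = 48.39 J/K.
ΔS_total = -31.13 + 48.39 = 17.3 J/K.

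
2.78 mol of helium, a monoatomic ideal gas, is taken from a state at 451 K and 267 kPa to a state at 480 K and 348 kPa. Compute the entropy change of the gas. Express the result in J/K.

ΔS = -2.52 J/K

ΔS = nC_p ln(T₂/T₁) − nR ln(P₂/P₁), with C_p = 5R/2 = 20.79 J mol⁻¹ K⁻¹ for a monoatomic ideal gas.
ΔS = 2.78 × [20.79 × ln(480/451) − 8.314 × ln(348/267)] = -2.52 J/K.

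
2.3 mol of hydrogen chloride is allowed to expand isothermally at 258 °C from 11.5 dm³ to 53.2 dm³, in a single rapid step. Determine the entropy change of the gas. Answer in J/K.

Entropy is a state function, so ΔS_gas depends only on the end states.
For an isothermal ideal gas ΔS_gas = nR ln(V₂/V₁) = 2.3 × 8.314 × ln(53.2/11.5) = 29.3 J/K.

ΔS_gas = 29.3 J/K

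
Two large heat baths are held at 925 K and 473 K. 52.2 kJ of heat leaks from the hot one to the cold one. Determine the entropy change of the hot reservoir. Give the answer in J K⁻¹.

The hot reservoir loses heat Q, so ΔS_hot = −Q/T_H = −52200/925 = -56.4 J/K.

ΔS_hot = -56.4 J/K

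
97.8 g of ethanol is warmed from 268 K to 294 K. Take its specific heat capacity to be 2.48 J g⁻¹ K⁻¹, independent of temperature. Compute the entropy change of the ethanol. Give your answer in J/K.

ΔS = ∫dQ_rev/T = m c ln(T₂/T₁) = 97.8 × 2.48 × ln(294/268) = 22.5 J/K.

ΔS = 22.5 J/K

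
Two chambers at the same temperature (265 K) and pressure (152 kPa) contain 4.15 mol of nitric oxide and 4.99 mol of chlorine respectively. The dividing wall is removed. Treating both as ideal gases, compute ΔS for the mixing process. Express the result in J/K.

ΔS_mix = 52.4 J/K

Mole fractions: x_A = 4.15/9.14 = 0.454, x_B = 0.546.
ΔS_mix = −R(n_A ln x_A + n_B ln x_B) = −8.314 × (4.15 ln 0.454 + 4.99 ln 0.546) = 52.4 J/K.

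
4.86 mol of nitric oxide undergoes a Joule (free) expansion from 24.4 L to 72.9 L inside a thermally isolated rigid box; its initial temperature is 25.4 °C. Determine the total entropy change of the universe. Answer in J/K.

For an ideal gas in free expansion Q = 0 and W = 0, so T is unchanged.
Entropy is a state function; using a reversible isothermal path, ΔS_gas = nR ln(V₂/V₁) = 4.86 × 8.314 × ln(72.9/24.4) = 44.2 J/K.
The insulated surroundings exchange no heat, so ΔS_surr = 0 and ΔS_universe = ΔS_gas.

ΔS_universe = 44.2 J/K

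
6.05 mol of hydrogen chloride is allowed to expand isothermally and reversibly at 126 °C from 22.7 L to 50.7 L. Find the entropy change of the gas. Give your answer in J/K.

ΔS_gas = 40.4 J/K

For an isothermal ideal gas ΔS_gas = nR ln(V₂/V₁) = 6.05 × 8.314 × ln(50.7/22.7) = 40.4 J/K.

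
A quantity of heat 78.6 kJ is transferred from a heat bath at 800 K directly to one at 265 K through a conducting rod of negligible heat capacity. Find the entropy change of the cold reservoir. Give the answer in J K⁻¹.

ΔS_cold = 297 J/K

The cold reservoir gains heat Q, so ΔS_cold = +Q/T_C = 78600/265 = 297 J/K.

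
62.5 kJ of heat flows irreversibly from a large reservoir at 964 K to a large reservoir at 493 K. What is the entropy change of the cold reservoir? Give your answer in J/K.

The cold reservoir gains heat Q, so ΔS_cold = +Q/T_C = 62500/493 = 127 J/K.

ΔS_cold = 127 J/K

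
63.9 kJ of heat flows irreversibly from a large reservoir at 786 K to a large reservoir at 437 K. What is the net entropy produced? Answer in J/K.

ΔS_hot = −Q/T_H = −63900/786 = -81.3 J/K and ΔS_cold = +Q/T_C = 63900/437 = 146.2 J/K.
ΔS_total = -81.3 + 146.2 = 64.9 J/K, positive as the second law requires.

ΔS_total = 64.9 J/K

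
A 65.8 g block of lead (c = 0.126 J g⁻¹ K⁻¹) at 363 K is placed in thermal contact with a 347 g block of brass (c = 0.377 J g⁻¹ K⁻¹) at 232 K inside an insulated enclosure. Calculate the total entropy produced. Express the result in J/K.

ΔS_total = 0.893 J/K

Energy balance: T_f = (m₁c₁T₁ + m₂c₂T₂)/(m₁c₁ + m₂c₂) = 239.81 K.
ΔS₁ = m₁c₁ ln(T_f/T₁) = 8.2908 × ln(239.81/363) = -3.437 J/K.
ΔS₂ = m₂c₂ ln(T_f/T₂) = 130.819 × ln(239.81/232) = 4.33 J/K.
ΔS_total = -3.437 + 4.33 = 0.893 J/K.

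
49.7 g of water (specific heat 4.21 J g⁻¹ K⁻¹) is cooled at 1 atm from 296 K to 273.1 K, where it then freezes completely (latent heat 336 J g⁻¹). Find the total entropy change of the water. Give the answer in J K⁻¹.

ΔS = -78 J/K

Cooling step: ΔS₁ = m c ln(T_tr/T_i) = 49.7 × 4.21 × ln(273.1/296) = -16.85 J/K.
Phase change: ΔS₂ = −mL/T_tr = −49.7 × 336 / 273.1 = -61.15 J/K.
ΔS_total = (-16.85) + (-61.15) = -78 J/K.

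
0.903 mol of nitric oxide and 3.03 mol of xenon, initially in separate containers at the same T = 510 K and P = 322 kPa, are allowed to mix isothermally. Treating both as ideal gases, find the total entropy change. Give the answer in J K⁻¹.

Mole fractions: x_A = 0.903/3.93 = 0.23, x_B = 0.77.
ΔS_mix = −R(n_A ln x_A + n_B ln x_B) = −8.314 × (0.903 ln 0.23 + 3.03 ln 0.77) = 17.6 J/K.

ΔS_mix = 17.6 J/K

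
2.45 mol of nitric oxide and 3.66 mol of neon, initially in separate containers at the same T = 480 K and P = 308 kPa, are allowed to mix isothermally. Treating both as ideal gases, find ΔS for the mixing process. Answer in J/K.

ΔS_mix = 34.2 J/K

Mole fractions: x_A = 2.45/6.11 = 0.401, x_B = 0.599.
ΔS_mix = −R(n_A ln x_A + n_B ln x_B) = −8.314 × (2.45 ln 0.401 + 3.66 ln 0.599) = 34.2 J/K.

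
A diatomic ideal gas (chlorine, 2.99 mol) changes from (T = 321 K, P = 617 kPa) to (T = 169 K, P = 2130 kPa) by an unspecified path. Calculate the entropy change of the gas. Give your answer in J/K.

ΔS = nC_p ln(T₂/T₁) − nR ln(P₂/P₁), with C_p = 7R/2 = 29.1 J mol⁻¹ K⁻¹ for a diatomic ideal gas.
ΔS = 2.99 × [29.1 × ln(169/321) − 8.314 × ln(2130/617)] = -86.6 J/K.

ΔS = -86.6 J/K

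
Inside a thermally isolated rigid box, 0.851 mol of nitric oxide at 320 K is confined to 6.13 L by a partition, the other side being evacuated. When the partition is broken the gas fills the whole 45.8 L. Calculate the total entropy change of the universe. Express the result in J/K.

ΔS_universe = 14.2 J/K

No heat is exchanged and no work is done, so the ideal-gas temperature stays constant.
Entropy is a state function; using a reversible isothermal path, ΔS_gas = nR ln(V₂/V₁) = 0.851 × 8.314 × ln(45.8/6.13) = 14.2 J/K.
The insulated surroundings exchange no heat, so ΔS_surr = 0 and ΔS_universe = ΔS_gas.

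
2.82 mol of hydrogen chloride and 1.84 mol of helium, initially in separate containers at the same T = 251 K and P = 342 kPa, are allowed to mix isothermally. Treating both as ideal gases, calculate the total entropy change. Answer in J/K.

ΔS_mix = 26 J/K

Mole fractions: x_A = 2.82/4.66 = 0.605, x_B = 0.395.
ΔS_mix = −R(n_A ln x_A + n_B ln x_B) = −8.314 × (2.82 ln 0.605 + 1.84 ln 0.395) = 26 J/K.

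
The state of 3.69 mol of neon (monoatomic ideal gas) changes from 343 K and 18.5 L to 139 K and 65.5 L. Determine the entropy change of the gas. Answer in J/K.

ΔS = -2.78 J/K

Entropy is a state function: ΔS = nC_V ln(T₂/T₁) + nR ln(V₂/V₁), with C_V = 3R/2 = 12.47 J mol⁻¹ K⁻¹ for a monoatomic ideal gas.
ΔS = 3.69 × [12.47 × ln(139/343) + 8.314 × ln(65.5/18.5)] = -2.78 J/K.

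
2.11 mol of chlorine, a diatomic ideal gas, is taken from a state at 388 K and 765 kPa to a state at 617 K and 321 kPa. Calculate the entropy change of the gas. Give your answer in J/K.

ΔS = nC_p ln(T₂/T₁) − nR ln(P₂/P₁), with C_p = 7R/2 = 29.1 J mol⁻¹ K⁻¹ for a diatomic ideal gas.
ΔS = 2.11 × [29.1 × ln(617/388) − 8.314 × ln(321/765)] = 43.7 J/K.

ΔS = 43.7 J/K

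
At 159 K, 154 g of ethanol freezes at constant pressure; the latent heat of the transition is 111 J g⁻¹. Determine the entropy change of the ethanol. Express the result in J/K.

Heat released by the substance: Q = −mL = −154 × 111 = −17094 J.
At constant T, ΔS = Q_rev/T = −17094 / 159 = -108 J/K.

ΔS = -108 J/K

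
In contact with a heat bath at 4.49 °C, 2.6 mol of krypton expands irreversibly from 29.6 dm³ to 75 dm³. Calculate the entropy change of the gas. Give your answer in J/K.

ΔS_gas = 20.1 J/K

Entropy is a state function, so ΔS_gas depends only on the end states.
For an isothermal ideal gas ΔS_gas = nR ln(V₂/V₁) = 2.6 × 8.314 × ln(75/29.6) = 20.1 J/K.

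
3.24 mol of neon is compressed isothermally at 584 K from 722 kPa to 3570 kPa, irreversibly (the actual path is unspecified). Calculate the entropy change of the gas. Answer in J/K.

Entropy is a state function, so ΔS_gas depends only on the end states.
For an isothermal ideal gas ΔS_gas = nR ln(P₁/P₂) = 3.24 × 8.314 × ln(722/3570) = -43.1 J/K.

ΔS_gas = -43.1 J/K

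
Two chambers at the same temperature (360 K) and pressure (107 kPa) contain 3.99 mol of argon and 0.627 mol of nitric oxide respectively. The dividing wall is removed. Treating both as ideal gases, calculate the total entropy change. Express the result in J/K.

Mole fractions: x_A = 3.99/4.62 = 0.864, x_B = 0.136.
ΔS_mix = −R(n_A ln x_A + n_B ln x_B) = −8.314 × (3.99 ln 0.864 + 0.627 ln 0.136) = 15.2 J/K.

ΔS_mix = 15.2 J/K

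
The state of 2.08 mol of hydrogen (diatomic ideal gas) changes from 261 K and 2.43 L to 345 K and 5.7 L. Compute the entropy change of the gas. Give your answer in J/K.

Entropy is a state function: ΔS = nC_V ln(T₂/T₁) + nR ln(V₂/V₁), with C_V = 5R/2 = 20.79 J mol⁻¹ K⁻¹ for a diatomic ideal gas.
ΔS = 2.08 × [20.79 × ln(345/261) + 8.314 × ln(5.7/2.43)] = 26.8 J/K.

ΔS = 26.8 J/K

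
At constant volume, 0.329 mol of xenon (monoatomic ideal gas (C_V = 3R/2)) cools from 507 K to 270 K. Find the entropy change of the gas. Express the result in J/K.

At constant volume, ΔS = nC_V ln(T₂/T₁) with C_V = 3R/2 = 12.47 J mol⁻¹ K⁻¹.
ΔS = 0.329 × 12.47 × ln(270/507) = -2.59 J/K.

ΔS = -2.59 J/K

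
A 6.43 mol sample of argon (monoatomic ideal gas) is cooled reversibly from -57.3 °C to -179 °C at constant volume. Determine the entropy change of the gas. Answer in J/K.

ΔS = -66.5 J/K

In kelvin: T₁ = 215.85 K, T₂ = 94.15 K. At constant volume, ΔS = nC_V ln(T₂/T₁) with C_V = 3R/2 = 12.47 J mol⁻¹ K⁻¹.
ΔS = 6.43 × 12.47 × ln(94.15/215.85) = -66.5 J/K.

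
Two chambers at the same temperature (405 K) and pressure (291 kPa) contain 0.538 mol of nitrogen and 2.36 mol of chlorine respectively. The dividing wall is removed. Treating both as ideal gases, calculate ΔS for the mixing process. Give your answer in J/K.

ΔS_mix = 11.6 J/K

Mole fractions: x_A = 0.538/2.9 = 0.186, x_B = 0.814.
ΔS_mix = −R(n_A ln x_A + n_B ln x_B) = −8.314 × (0.538 ln 0.186 + 2.36 ln 0.814) = 11.6 J/K.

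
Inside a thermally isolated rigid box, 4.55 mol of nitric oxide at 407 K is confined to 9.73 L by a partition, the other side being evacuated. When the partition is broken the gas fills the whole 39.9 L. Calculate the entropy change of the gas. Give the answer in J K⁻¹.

No heat is exchanged and no work is done, so the ideal-gas temperature stays constant.
Entropy is a state function; using a reversible isothermal path, ΔS_gas = nR ln(V₂/V₁) = 4.55 × 8.314 × ln(39.9/9.73) = 53.4 J/K.

ΔS_gas = 53.4 J/K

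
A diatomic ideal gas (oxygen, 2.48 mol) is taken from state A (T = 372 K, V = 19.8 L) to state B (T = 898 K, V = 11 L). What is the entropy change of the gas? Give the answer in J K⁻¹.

ΔS = 33.3 J/K

Entropy is a state function: ΔS = nC_V ln(T₂/T₁) + nR ln(V₂/V₁), with C_V = 5R/2 = 20.79 J mol⁻¹ K⁻¹ for a diatomic ideal gas.
ΔS = 2.48 × [20.79 × ln(898/372) + 8.314 × ln(11/19.8)] = 33.3 J/K.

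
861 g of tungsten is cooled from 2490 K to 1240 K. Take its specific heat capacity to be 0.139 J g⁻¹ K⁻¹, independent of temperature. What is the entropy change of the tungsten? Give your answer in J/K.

ΔS = -83.4 J/K

ΔS = ∫dQ_rev/T = m c ln(T₂/T₁) = 861 × 0.139 × ln(1240/2490) = -83.4 J/K.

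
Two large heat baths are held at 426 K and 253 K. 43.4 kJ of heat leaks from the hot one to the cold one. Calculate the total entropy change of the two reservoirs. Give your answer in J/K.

ΔS_total = 69.7 J/K

ΔS_hot = −Q/T_H = −43400/426 = -101.88 J/K and ΔS_cold = +Q/T_C = 43400/253 = 171.54 J/K.
ΔS_total = -101.88 + 171.54 = 69.7 J/K, positive as the second law requires.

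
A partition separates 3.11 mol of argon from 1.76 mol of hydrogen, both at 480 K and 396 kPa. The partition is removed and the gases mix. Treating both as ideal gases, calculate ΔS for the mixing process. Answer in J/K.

ΔS_mix = 26.5 J/K

Mole fractions: x_A = 3.11/4.87 = 0.639, x_B = 0.361.
ΔS_mix = −R(n_A ln x_A + n_B ln x_B) = −8.314 × (3.11 ln 0.639 + 1.76 ln 0.361) = 26.5 J/K.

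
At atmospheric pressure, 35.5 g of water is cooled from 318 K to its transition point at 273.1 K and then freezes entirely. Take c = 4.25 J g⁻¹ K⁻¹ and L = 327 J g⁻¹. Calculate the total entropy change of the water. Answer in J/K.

Cooling step: ΔS₁ = m c ln(T_tr/T_i) = 35.5 × 4.25 × ln(273.1/318) = -22.97 J/K.
Phase change: ΔS₂ = −mL/T_tr = −35.5 × 327 / 273.1 = -42.51 J/K.
ΔS_total = (-22.97) + (-42.51) = -65.5 J/K.

ΔS = -65.5 J/K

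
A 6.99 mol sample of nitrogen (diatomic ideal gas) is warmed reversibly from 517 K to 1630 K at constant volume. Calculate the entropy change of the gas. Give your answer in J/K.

At constant volume, ΔS = nC_V ln(T₂/T₁) with C_V = 5R/2 = 20.79 J mol⁻¹ K⁻¹.
ΔS = 6.99 × 20.79 × ln(1630/517) = 167 J/K.

ΔS = 167 J/K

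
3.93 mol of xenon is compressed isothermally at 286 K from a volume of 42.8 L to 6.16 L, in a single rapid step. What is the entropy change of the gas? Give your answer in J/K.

ΔS_gas = -63.3 J/K

Entropy is a state function, so ΔS_gas depends only on the end states.
For an isothermal ideal gas ΔS_gas = nR ln(V₂/V₁) = 3.93 × 8.314 × ln(6.16/42.8) = -63.3 J/K.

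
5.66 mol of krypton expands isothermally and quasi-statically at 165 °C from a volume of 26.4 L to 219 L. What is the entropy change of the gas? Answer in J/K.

ΔS_gas = 99.6 J/K

For an isothermal ideal gas ΔS_gas = nR ln(V₂/V₁) = 5.66 × 8.314 × ln(219/26.4) = 99.6 J/K.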